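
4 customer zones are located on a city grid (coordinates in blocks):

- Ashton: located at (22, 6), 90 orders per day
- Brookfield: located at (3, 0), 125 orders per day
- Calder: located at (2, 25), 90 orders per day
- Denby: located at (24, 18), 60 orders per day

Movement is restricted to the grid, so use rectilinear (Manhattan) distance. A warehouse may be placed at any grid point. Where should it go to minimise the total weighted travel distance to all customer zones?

(3, 6)

Manhattan distance separates: Σwᵢ(|x−xᵢ|+|y−yᵢ|) = Σwᵢ|x−xᵢ| + Σwᵢ|y−yᵢ|, so x and y are optimised independently as 1-D weighted medians.
Total weight W = 365; half = 182.5.
x-coordinate, sorted with cumulative weight:
  x=2 (Calder, w=90) cum 90
  x=3 (Brookfield, w=125) cum 215  ← median
  x=22 (Ashton, w=90) cum 305
  x=24 (Denby, w=60) cum 365
⇒ x* = 3
y-coordinate, sorted with cumulative weight:
  y=0 (Brookfield, w=125) cum 125
  y=6 (Ashton, w=90) cum 215  ← median
  y=18 (Denby, w=60) cum 275
  y=25 (Calder, w=90) cum 365
⇒ y* = 6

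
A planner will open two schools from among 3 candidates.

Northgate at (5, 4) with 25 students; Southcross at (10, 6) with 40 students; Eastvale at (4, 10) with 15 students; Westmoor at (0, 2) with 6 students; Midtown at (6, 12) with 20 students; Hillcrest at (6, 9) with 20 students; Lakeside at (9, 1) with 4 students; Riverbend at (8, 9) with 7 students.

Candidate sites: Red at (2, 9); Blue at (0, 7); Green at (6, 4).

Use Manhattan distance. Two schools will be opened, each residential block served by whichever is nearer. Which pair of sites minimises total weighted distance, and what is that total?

{Red, Green}, total 644

Evaluate every pair (each demand assigned to the nearer of the two):
  {Red, Green}: total = 644
  {Blue, Green}: total = 733
  {Red, Blue}: total = 1037
Best pair: {Red, Green} with total 644.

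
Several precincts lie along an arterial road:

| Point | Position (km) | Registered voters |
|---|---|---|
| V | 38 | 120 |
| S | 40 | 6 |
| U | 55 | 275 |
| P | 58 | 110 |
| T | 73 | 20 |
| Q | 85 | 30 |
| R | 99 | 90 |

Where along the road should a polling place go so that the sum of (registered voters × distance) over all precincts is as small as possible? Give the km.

For a sum of weighted absolute distances on a line, the optimum is the weighted median (not the mean). Total weight W = 651; half-weight = 325.5.
Sort by position and accumulate weight:
  km 38 (V, w=120) → cum 120
  km 40 (S, w=6) → cum 126
  km 55 (U, w=275) → cum 401  ≥ 325.5 → median here
  km 58 (P, w=110) → cum 511
  km 73 (T, w=20) → cum 531
  km 85 (Q, w=30) → cum 561
  km 99 (R, w=90) → cum 651
Optimal location: km 55.

x = 55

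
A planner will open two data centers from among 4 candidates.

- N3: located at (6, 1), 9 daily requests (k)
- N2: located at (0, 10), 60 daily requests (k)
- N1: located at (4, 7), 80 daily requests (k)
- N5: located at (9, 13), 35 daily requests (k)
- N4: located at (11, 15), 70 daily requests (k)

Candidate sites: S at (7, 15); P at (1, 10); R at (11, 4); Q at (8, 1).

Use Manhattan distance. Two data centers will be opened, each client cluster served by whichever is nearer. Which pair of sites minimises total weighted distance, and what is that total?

{S, P}, total 1086

Evaluate every pair (each demand assigned to the nearer of the two):
  {S, P}: total = 1086
  {P, R}: total = 1767
  {S, Q}: total = 1958
  {P, Q}: total = 1993
  {S, R}: total = 2012
  {R, Q}: total = 2993
Best pair: {S, P} with total 1086.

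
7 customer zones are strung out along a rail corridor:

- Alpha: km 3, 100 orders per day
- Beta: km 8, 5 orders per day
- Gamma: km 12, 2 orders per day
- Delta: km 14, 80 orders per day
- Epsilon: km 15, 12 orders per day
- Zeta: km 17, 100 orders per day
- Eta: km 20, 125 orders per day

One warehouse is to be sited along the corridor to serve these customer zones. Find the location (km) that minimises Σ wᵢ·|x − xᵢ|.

For a sum of weighted absolute distances on a line, the optimum is the weighted median (not the mean). Total weight W = 424; half-weight = 212.
Sort by position and accumulate weight:
  km 3 (Alpha, w=100) → cum 100
  km 8 (Beta, w=5) → cum 105
  km 12 (Gamma, w=2) → cum 107
  km 14 (Delta, w=80) → cum 187
  km 15 (Epsilon, w=12) → cum 199
  km 17 (Zeta, w=100) → cum 299  ≥ 212 → median here
  km 20 (Eta, w=125) → cum 424
Optimal location: km 17.

x = 17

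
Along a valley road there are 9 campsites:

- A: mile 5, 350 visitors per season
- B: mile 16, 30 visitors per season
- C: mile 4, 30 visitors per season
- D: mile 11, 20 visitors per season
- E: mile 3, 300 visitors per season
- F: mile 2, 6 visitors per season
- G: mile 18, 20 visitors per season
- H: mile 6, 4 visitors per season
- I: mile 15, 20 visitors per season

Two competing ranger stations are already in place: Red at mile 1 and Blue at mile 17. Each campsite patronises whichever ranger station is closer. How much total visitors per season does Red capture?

The indifferent point is the midpoint (1+17)/2 = 9; campsites left of it (closer to Red at 1) go to Red, those right go to Blue.
  F at 2 (w=6) → Red
  E at 3 (w=300) → Red
  C at 4 (w=30) → Red
  A at 5 (w=350) → Red
  H at 6 (w=4) → Red
  D at 11 (w=20) → Blue
  I at 15 (w=20) → Blue
  B at 16 (w=30) → Blue
  G at 18 (w=20) → Blue
Red captures 690; Blue captures 90.

690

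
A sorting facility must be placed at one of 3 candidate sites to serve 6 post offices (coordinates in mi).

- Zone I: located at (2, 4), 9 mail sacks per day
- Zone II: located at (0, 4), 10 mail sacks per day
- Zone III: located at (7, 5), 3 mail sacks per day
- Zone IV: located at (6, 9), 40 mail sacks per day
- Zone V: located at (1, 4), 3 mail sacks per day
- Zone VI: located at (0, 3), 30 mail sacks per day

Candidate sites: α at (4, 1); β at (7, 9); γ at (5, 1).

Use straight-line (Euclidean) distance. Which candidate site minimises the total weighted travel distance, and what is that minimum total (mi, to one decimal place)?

β, total 501.7 mi

Total weighted distance at each candidate:
  α (4, 1): total = 574.2
  β (7, 9): total = 501.7
  γ (5, 1): total = 609.0
Minimum is at β with total 501.7 mi.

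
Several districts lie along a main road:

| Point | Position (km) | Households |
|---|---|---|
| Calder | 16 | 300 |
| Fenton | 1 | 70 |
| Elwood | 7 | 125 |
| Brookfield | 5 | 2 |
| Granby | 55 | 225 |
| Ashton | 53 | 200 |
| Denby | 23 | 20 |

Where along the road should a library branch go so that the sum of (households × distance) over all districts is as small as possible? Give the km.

x = 16

For a sum of weighted absolute distances on a line, the optimum is the weighted median (not the mean). Total weight W = 942; half-weight = 471.
Sort by position and accumulate weight:
  km 1 (Fenton, w=70) → cum 70
  km 5 (Brookfield, w=2) → cum 72
  km 7 (Elwood, w=125) → cum 197
  km 16 (Calder, w=300) → cum 497  ≥ 471 → median here
  km 23 (Denby, w=20) → cum 517
  km 53 (Ashton, w=200) → cum 717
  km 55 (Granby, w=225) → cum 942
Optimal location: km 16.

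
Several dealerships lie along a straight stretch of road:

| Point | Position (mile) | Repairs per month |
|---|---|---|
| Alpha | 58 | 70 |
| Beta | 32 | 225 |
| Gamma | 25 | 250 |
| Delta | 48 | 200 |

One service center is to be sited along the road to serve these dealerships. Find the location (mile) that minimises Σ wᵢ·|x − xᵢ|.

x = 32

For a sum of weighted absolute distances on a line, the optimum is the weighted median (not the mean). Total weight W = 745; half-weight = 372.5.
Sort by position and accumulate weight:
  mile 25 (Gamma, w=250) → cum 250
  mile 32 (Beta, w=225) → cum 475  ≥ 372.5 → median here
  mile 48 (Delta, w=200) → cum 675
  mile 58 (Alpha, w=70) → cum 745
Optimal location: mile 32.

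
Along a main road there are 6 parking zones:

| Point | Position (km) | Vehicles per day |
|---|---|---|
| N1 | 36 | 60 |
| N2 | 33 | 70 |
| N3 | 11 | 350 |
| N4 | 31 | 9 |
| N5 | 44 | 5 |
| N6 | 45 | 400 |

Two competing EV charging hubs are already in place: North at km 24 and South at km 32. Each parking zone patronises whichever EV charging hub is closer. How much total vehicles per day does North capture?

350

The indifferent point is the midpoint (24+32)/2 = 28; parking zones left of it (closer to North at 24) go to North, those right go to South.
  N3 at 11 (w=350) → North
  N4 at 31 (w=9) → South
  N2 at 33 (w=70) → South
  N1 at 36 (w=60) → South
  N5 at 44 (w=5) → South
  N6 at 45 (w=400) → South
North captures 350; South captures 544.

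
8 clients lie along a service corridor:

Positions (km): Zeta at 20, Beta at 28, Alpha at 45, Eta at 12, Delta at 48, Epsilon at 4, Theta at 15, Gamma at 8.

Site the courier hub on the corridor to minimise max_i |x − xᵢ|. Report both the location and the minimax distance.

location 26, max distance 22

The 1-center on a line is the midpoint of the two extreme points: leftmost at 4, rightmost at 48.
Optimal location = (4 + 48)/2 = 26; maximum distance = (48 − 4)/2 = 22.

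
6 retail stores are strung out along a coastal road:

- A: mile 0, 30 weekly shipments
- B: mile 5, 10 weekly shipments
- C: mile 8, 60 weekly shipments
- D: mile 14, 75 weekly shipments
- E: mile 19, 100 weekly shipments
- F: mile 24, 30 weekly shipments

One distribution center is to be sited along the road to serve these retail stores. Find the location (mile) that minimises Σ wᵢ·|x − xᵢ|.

x = 14

For a sum of weighted absolute distances on a line, the optimum is the weighted median (not the mean). Total weight W = 305; half-weight = 152.5.
Sort by position and accumulate weight:
  mile 0 (A, w=30) → cum 30
  mile 5 (B, w=10) → cum 40
  mile 8 (C, w=60) → cum 100
  mile 14 (D, w=75) → cum 175  ≥ 152.5 → median here
  mile 19 (E, w=100) → cum 275
  mile 24 (F, w=30) → cum 305
Optimal location: mile 14.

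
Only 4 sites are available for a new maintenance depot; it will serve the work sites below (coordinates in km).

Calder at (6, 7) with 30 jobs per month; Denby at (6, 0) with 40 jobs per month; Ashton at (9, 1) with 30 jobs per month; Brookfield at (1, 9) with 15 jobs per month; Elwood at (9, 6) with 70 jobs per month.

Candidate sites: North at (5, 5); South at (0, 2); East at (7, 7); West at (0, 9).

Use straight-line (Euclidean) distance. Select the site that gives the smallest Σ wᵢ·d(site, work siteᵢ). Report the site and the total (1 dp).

East, total 754.0 km

Total weighted distance at each candidate:
  North (5, 5): total = 814.2
  South (0, 2): total = 1554.4
  East (7, 7): total = 754.0
  West (0, 9): total = 1662.7
Minimum is at East with total 754.0 km.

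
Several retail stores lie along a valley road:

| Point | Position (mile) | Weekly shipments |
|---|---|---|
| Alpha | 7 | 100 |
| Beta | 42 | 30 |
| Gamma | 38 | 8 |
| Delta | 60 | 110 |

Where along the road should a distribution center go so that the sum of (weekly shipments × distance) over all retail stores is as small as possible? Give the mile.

x = 42

For a sum of weighted absolute distances on a line, the optimum is the weighted median (not the mean). Total weight W = 248; half-weight = 124.
Sort by position and accumulate weight:
  mile 7 (Alpha, w=100) → cum 100
  mile 38 (Gamma, w=8) → cum 108
  mile 42 (Beta, w=30) → cum 138  ≥ 124 → median here
  mile 60 (Delta, w=110) → cum 248
Optimal location: mile 42.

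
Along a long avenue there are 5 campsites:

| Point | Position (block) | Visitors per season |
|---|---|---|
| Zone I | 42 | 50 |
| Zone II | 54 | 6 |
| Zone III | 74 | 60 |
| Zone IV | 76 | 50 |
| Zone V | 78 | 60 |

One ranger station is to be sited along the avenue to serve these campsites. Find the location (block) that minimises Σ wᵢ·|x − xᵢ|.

x = 74

For a sum of weighted absolute distances on a line, the optimum is the weighted median (not the mean). Total weight W = 226; half-weight = 113.
Sort by position and accumulate weight:
  block 42 (Zone I, w=50) → cum 50
  block 54 (Zone II, w=6) → cum 56
  block 74 (Zone III, w=60) → cum 116  ≥ 113 → median here
  block 76 (Zone IV, w=50) → cum 166
  block 78 (Zone V, w=60) → cum 226
Optimal location: block 74.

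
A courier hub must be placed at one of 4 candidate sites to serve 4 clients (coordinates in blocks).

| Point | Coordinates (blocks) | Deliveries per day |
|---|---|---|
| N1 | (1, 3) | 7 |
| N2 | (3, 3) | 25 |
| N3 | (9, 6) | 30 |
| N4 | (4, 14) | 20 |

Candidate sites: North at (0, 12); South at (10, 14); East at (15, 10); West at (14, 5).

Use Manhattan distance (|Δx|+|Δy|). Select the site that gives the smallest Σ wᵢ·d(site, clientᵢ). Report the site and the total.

North, total 940 blocks

Total weighted distance at each candidate:
  North (0, 12): total = 940
  South (10, 14): total = 980
  East (15, 10): total = 1222
  West (14, 5): total = 990
Minimum is at North with total 940 blocks.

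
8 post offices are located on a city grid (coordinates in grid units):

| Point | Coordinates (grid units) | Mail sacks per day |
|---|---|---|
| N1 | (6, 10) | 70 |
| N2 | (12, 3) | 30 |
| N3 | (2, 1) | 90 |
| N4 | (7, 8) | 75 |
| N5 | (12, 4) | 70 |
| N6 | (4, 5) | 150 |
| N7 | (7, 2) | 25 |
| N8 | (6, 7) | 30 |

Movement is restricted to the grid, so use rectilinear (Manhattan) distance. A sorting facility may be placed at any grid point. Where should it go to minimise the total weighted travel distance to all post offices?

(6, 5)

Manhattan distance separates: Σwᵢ(|x−xᵢ|+|y−yᵢ|) = Σwᵢ|x−xᵢ| + Σwᵢ|y−yᵢ|, so x and y are optimised independently as 1-D weighted medians.
Total weight W = 540; half = 270.
x-coordinate, sorted with cumulative weight:
  x=2 (N3, w=90) cum 90
  x=4 (N6, w=150) cum 240
  x=6 (N1, w=70) cum 310  ← median
  x=6 (N8, w=30) cum 340
  x=7 (N4, w=75) cum 415
  x=7 (N7, w=25) cum 440
  x=12 (N2, w=30) cum 470
  x=12 (N5, w=70) cum 540
⇒ x* = 6
y-coordinate, sorted with cumulative weight:
  y=1 (N3, w=90) cum 90
  y=2 (N7, w=25) cum 115
  y=3 (N2, w=30) cum 145
  y=4 (N5, w=70) cum 215
  y=5 (N6, w=150) cum 365  ← median
  y=7 (N8, w=30) cum 395
  y=8 (N4, w=75) cum 470
  y=10 (N1, w=70) cum 540
⇒ y* = 5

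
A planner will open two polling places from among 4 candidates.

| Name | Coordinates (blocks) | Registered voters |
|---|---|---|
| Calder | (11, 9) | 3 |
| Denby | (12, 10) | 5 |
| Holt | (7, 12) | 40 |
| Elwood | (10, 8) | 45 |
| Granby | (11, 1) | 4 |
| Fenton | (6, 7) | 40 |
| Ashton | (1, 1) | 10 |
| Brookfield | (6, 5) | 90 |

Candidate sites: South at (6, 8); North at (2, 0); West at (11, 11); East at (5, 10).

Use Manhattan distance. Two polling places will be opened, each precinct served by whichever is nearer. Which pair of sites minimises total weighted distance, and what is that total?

{South, North}, total 808

Evaluate every pair (each demand assigned to the nearer of the two):
  {South, North}: total = 808
  {South, West}: total = 866
  {South, East}: total = 871
  {West, East}: total = 1226
  {North, East}: total = 1291
  {North, West}: total = 1626
Best pair: {South, North} with total 808.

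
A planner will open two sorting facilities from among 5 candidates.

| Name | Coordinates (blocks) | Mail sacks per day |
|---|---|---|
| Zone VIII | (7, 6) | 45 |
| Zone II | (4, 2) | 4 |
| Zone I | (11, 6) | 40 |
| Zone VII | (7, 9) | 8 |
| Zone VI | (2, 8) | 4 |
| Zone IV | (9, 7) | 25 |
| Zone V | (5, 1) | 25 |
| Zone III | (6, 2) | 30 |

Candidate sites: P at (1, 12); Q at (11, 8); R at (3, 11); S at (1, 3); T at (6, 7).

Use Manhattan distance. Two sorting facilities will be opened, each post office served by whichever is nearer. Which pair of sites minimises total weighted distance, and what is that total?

Evaluate every pair (each demand assigned to the nearer of the two):
  {Q, T}: total = 642
  {S, T}: total = 765
  {R, T}: total = 798
  {P, T}: total = 802
  {Q, S}: total = 835
  {Q, R}: total = 1151
  {P, Q}: total = 1192
  {R, S}: total = 1585
  {P, S}: total = 1663
  {P, R}: total = 1939
Best pair: {Q, T} with total 642.

{Q, T}, total 642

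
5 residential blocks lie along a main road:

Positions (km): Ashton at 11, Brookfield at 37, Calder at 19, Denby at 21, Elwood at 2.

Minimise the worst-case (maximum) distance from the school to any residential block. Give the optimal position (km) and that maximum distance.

location 19.5, max distance 17.5

The 1-center on a line is the midpoint of the two extreme points: leftmost at 2, rightmost at 37.
Optimal location = (2 + 37)/2 = 19.5; maximum distance = (37 − 2)/2 = 17.5.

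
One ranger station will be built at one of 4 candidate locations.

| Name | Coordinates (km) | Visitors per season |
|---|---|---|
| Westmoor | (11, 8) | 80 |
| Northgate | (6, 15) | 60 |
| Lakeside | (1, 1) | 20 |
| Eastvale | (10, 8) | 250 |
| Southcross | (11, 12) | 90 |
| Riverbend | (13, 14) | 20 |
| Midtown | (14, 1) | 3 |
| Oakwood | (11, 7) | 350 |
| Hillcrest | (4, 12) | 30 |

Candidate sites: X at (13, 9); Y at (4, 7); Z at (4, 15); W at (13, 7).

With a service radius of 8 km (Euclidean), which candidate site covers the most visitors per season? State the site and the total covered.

Coverage radius r = 8 km; a point is covered iff (Δx)²+(Δy)² ≤ 8² = 64.
  X (13, 9): covers {Westmoor, Eastvale, Southcross, Riverbend, Oakwood} → 790
  Y (4, 7): covers {Westmoor, Lakeside, Eastvale, Oakwood, Hillcrest} → 730
  Z (4, 15): covers {Northgate, Southcross, Hillcrest} → 180
  W (13, 7): covers {Westmoor, Eastvale, Southcross, Riverbend, Midtown, Oakwood} → 793
Maximum coverage at W: 793 visitors per season.

W, covering 793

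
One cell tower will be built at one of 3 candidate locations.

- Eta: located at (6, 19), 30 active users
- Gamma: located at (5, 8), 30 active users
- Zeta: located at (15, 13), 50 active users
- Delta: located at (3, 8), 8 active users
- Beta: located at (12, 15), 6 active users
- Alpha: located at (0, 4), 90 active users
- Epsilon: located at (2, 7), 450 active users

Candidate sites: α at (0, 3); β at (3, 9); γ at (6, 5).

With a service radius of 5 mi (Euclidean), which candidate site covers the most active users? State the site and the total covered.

Coverage radius r = 5 mi; a point is covered iff (Δx)²+(Δy)² ≤ 5² = 25.
  α (0, 3): covers {Alpha, Epsilon} → 540
  β (3, 9): covers {Gamma, Delta, Epsilon} → 488
  γ (6, 5): covers {Gamma, Delta, Epsilon} → 488
Maximum coverage at α: 540 active users.

α, covering 540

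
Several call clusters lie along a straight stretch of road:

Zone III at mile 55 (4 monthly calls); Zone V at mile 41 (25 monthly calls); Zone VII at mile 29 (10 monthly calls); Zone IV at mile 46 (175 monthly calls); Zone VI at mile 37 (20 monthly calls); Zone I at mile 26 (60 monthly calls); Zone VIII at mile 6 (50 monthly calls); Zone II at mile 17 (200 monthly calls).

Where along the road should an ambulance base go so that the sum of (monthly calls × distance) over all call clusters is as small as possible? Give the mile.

For a sum of weighted absolute distances on a line, the optimum is the weighted median (not the mean). Total weight W = 544; half-weight = 272.
Sort by position and accumulate weight:
  mile 6 (Zone VIII, w=50) → cum 50
  mile 17 (Zone II, w=200) → cum 250
  mile 26 (Zone I, w=60) → cum 310  ≥ 272 → median here
  mile 29 (Zone VII, w=10) → cum 320
  mile 37 (Zone VI, w=20) → cum 340
  mile 41 (Zone V, w=25) → cum 365
  mile 46 (Zone IV, w=175) → cum 540
  mile 55 (Zone III, w=4) → cum 544
Optimal location: mile 26.

x = 26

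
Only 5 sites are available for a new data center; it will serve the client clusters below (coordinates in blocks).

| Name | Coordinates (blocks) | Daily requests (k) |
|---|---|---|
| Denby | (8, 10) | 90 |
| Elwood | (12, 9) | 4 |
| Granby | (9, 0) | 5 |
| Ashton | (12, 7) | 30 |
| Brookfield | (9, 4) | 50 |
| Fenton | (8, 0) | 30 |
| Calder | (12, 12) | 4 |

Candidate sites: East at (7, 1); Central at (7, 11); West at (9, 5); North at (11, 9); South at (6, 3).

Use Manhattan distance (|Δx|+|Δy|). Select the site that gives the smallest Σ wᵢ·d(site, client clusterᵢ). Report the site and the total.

Total weighted distance at each candidate:
  East (7, 1): total = 1671
  Central (7, 11): total = 1377
  West (9, 5): total = 1013
  North (11, 9): total = 1235
  South (6, 3): total = 1598
Minimum is at West with total 1013 blocks.

West, total 1013 blocks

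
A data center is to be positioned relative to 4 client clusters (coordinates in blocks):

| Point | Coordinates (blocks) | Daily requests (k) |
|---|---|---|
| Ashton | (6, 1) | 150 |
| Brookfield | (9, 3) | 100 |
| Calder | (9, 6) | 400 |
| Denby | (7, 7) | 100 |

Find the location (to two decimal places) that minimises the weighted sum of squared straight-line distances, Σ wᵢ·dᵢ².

(8.13, 4.73)

The minimiser of Σwᵢ‖p−pᵢ‖² is the weighted centroid p* = (Σwᵢpᵢ)/(Σwᵢ).
Σwᵢ = 750.
Σwᵢxᵢ = 150·6 + 100·9 + 400·9 + 100·7 = 6100.
Σwᵢyᵢ = 150·1 + 100·3 + 400·6 + 100·7 = 3550.
x* = 6100/750 = 8.13, y* = 3550/750 = 4.73.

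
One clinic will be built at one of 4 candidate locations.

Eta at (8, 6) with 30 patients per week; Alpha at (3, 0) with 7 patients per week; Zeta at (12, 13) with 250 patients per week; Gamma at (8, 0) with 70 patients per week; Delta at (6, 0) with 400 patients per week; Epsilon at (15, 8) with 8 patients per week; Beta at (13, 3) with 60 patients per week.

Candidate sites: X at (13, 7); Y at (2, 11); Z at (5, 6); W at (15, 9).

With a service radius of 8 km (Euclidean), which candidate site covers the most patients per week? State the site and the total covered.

Coverage radius r = 8 km; a point is covered iff (Δx)²+(Δy)² ≤ 8² = 64.
  X (13, 7): covers {Eta, Zeta, Epsilon, Beta} → 348
  Y (2, 11): covers {Eta} → 30
  Z (5, 6): covers {Eta, Alpha, Gamma, Delta} → 507
  W (15, 9): covers {Eta, Zeta, Epsilon, Beta} → 348
Maximum coverage at Z: 507 patients per week.

Z, covering 507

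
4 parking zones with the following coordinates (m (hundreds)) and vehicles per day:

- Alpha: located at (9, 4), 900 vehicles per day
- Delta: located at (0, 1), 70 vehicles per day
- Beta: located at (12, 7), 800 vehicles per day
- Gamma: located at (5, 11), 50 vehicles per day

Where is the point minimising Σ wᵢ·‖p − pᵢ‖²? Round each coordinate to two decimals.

(9.86, 5.40)

The minimiser of Σwᵢ‖p−pᵢ‖² is the weighted centroid p* = (Σwᵢpᵢ)/(Σwᵢ).
Σwᵢ = 1820.
Σwᵢxᵢ = 900·9 + 70·0 + 800·12 + 50·5 = 17950.
Σwᵢyᵢ = 900·4 + 70·1 + 800·7 + 50·11 = 9820.
x* = 17950/1820 = 9.86, y* = 9820/1820 = 5.40.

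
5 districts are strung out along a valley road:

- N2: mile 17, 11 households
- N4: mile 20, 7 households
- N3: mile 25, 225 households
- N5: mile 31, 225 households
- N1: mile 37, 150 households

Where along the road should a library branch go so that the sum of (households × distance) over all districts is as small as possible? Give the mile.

For a sum of weighted absolute distances on a line, the optimum is the weighted median (not the mean). Total weight W = 618; half-weight = 309.
Sort by position and accumulate weight:
  mile 17 (N2, w=11) → cum 11
  mile 20 (N4, w=7) → cum 18
  mile 25 (N3, w=225) → cum 243
  mile 31 (N5, w=225) → cum 468  ≥ 309 → median here
  mile 37 (N1, w=150) → cum 618
Optimal location: mile 31.

x = 31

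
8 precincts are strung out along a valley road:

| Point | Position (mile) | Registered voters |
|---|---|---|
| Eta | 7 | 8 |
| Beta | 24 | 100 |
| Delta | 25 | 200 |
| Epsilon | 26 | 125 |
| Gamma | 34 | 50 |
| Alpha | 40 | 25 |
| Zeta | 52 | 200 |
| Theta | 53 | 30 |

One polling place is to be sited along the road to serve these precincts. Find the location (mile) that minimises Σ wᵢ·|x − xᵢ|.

x = 26

For a sum of weighted absolute distances on a line, the optimum is the weighted median (not the mean). Total weight W = 738; half-weight = 369.
Sort by position and accumulate weight:
  mile 7 (Eta, w=8) → cum 8
  mile 24 (Beta, w=100) → cum 108
  mile 25 (Delta, w=200) → cum 308
  mile 26 (Epsilon, w=125) → cum 433  ≥ 369 → median here
  mile 34 (Gamma, w=50) → cum 483
  mile 40 (Alpha, w=25) → cum 508
  mile 52 (Zeta, w=200) → cum 708
  mile 53 (Theta, w=30) → cum 738
Optimal location: mile 26.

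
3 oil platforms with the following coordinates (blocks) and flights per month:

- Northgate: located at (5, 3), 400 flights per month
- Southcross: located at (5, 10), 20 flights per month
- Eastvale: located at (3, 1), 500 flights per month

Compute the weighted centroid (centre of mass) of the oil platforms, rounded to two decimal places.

(3.91, 2.07)

The minimiser of Σwᵢ‖p−pᵢ‖² is the weighted centroid p* = (Σwᵢpᵢ)/(Σwᵢ).
Σwᵢ = 920.
Σwᵢxᵢ = 400·5 + 20·5 + 500·3 = 3600.
Σwᵢyᵢ = 400·3 + 20·10 + 500·1 = 1900.
x* = 3600/920 = 3.91, y* = 1900/920 = 2.07.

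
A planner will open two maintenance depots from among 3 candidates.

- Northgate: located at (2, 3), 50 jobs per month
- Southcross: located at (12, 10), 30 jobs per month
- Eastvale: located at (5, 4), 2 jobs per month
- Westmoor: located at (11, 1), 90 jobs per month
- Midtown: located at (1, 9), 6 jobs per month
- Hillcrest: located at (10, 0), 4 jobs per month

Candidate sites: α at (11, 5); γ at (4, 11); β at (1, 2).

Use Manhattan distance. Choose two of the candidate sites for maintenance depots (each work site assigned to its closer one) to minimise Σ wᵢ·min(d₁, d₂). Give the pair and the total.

{α, β}, total 718

Evaluate every pair (each demand assigned to the nearer of the two):
  {α, β}: total = 718
  {α, γ}: total = 1108
  {γ, β}: total = 1446
Best pair: {α, β} with total 718.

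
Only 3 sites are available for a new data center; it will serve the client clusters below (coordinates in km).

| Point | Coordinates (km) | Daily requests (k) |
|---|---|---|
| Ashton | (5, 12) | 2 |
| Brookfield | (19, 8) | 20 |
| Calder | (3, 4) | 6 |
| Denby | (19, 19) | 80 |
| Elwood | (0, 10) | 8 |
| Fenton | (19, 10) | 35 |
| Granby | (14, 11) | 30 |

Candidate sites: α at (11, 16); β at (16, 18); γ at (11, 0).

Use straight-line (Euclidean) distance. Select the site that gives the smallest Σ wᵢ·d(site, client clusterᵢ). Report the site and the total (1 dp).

β, total 1262.0 km

Total weighted distance at each candidate:
  α (11, 16): total = 1635.9
  β (16, 18): total = 1262.0
  γ (11, 0): total = 2865.2
Minimum is at β with total 1262.0 km.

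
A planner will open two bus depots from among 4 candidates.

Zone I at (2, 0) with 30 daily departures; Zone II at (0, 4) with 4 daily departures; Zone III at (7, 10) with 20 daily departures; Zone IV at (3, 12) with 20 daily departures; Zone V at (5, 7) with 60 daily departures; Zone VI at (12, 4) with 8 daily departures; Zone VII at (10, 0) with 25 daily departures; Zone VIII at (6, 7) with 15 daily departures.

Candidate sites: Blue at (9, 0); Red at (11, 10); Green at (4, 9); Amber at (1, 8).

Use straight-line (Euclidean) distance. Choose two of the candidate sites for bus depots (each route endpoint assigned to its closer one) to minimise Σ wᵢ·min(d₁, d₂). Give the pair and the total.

Evaluate every pair (each demand assigned to the nearer of the two):
  {Blue, Green}: total = 603.7
  {Blue, Amber}: total = 831.3
  {Red, Green}: total = 905.2
  {Green, Amber}: total = 907.3
  {Blue, Red}: total = 1049.3
  {Red, Amber}: total = 1051.6
Best pair: {Blue, Green} with total 603.7.

{Blue, Green}, total 603.7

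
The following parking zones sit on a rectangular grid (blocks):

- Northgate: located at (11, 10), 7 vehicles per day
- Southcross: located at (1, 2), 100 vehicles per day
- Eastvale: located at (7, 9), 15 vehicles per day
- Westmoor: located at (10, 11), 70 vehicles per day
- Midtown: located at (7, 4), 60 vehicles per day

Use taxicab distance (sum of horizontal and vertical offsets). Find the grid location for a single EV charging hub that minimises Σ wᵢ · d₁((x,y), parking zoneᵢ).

(7, 4)

Manhattan distance separates: Σwᵢ(|x−xᵢ|+|y−yᵢ|) = Σwᵢ|x−xᵢ| + Σwᵢ|y−yᵢ|, so x and y are optimised independently as 1-D weighted medians.
Total weight W = 252; half = 126.
x-coordinate, sorted with cumulative weight:
  x=1 (Southcross, w=100) cum 100
  x=7 (Eastvale, w=15) cum 115
  x=7 (Midtown, w=60) cum 175  ← median
  x=10 (Westmoor, w=70) cum 245
  x=11 (Northgate, w=7) cum 252
⇒ x* = 7
y-coordinate, sorted with cumulative weight:
  y=2 (Southcross, w=100) cum 100
  y=4 (Midtown, w=60) cum 160  ← median
  y=9 (Eastvale, w=15) cum 175
  y=10 (Northgate, w=7) cum 182
  y=11 (Westmoor, w=70) cum 252
⇒ y* = 4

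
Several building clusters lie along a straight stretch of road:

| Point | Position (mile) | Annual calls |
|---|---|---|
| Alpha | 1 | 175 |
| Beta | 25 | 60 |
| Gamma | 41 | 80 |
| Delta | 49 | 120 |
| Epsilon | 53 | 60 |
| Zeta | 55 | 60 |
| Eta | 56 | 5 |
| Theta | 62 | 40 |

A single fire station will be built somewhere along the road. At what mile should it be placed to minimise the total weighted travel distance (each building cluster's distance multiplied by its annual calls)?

For a sum of weighted absolute distances on a line, the optimum is the weighted median (not the mean). Total weight W = 600; half-weight = 300.
Sort by position and accumulate weight:
  mile 1 (Alpha, w=175) → cum 175
  mile 25 (Beta, w=60) → cum 235
  mile 41 (Gamma, w=80) → cum 315  ≥ 300 → median here
  mile 49 (Delta, w=120) → cum 435
  mile 53 (Epsilon, w=60) → cum 495
  mile 55 (Zeta, w=60) → cum 555
  mile 56 (Eta, w=5) → cum 560
  mile 62 (Theta, w=40) → cum 600
Optimal location: mile 41.

x = 41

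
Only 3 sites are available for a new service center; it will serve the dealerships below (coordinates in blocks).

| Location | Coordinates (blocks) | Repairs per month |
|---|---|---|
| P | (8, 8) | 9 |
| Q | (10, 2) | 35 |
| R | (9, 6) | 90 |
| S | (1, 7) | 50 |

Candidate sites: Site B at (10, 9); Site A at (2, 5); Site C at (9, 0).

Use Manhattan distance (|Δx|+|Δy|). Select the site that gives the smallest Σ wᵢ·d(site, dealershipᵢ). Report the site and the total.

Total weighted distance at each candidate:
  Site B (10, 9): total = 1182
  Site A (2, 5): total = 1336
  Site C (9, 0): total = 1476
Minimum is at Site B with total 1182 blocks.

Site B, total 1182 blocks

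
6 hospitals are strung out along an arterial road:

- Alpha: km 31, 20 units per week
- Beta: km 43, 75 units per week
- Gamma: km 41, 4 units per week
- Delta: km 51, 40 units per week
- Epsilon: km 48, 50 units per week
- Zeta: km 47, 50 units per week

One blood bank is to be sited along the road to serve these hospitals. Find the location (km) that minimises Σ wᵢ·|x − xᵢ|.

x = 47

For a sum of weighted absolute distances on a line, the optimum is the weighted median (not the mean). Total weight W = 239; half-weight = 119.5.
Sort by position and accumulate weight:
  km 31 (Alpha, w=20) → cum 20
  km 41 (Gamma, w=4) → cum 24
  km 43 (Beta, w=75) → cum 99
  km 47 (Zeta, w=50) → cum 149  ≥ 119.5 → median here
  km 48 (Epsilon, w=50) → cum 199
  km 51 (Delta, w=40) → cum 239
Optimal location: km 47.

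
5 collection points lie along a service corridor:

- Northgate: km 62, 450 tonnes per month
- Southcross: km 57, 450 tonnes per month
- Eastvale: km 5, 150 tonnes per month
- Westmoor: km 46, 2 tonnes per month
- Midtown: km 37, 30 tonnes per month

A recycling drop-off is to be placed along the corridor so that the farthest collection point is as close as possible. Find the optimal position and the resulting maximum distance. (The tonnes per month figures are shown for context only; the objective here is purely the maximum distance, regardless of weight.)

The 1-center on a line is the midpoint of the two extreme points: leftmost at 5, rightmost at 62.
Optimal location = (5 + 62)/2 = 33.5; maximum distance = (62 − 5)/2 = 28.5.

location 33.5, max distance 28.5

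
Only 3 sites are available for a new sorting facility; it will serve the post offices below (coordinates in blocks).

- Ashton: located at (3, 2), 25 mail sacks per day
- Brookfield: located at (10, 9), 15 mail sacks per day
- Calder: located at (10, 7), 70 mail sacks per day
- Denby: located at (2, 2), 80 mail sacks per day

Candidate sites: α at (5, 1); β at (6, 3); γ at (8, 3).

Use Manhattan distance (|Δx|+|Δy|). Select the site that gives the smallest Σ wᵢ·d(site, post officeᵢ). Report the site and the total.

Total weighted distance at each candidate:
  α (5, 1): total = 1360
  β (6, 3): total = 1210
  γ (8, 3): total = 1250
Minimum is at β with total 1210 blocks.

β, total 1210 blocks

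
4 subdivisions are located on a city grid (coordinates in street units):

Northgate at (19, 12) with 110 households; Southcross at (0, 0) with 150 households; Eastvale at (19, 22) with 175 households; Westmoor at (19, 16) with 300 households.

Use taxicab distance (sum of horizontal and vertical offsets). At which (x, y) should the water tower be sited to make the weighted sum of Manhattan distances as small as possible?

Manhattan distance separates: Σwᵢ(|x−xᵢ|+|y−yᵢ|) = Σwᵢ|x−xᵢ| + Σwᵢ|y−yᵢ|, so x and y are optimised independently as 1-D weighted medians.
Total weight W = 735; half = 367.5.
x-coordinate, sorted with cumulative weight:
  x=0 (Southcross, w=150) cum 150
  x=19 (Northgate, w=110) cum 260
  x=19 (Eastvale, w=175) cum 435  ← median
  x=19 (Westmoor, w=300) cum 735
⇒ x* = 19
y-coordinate, sorted with cumulative weight:
  y=0 (Southcross, w=150) cum 150
  y=12 (Northgate, w=110) cum 260
  y=16 (Westmoor, w=300) cum 560  ← median
  y=22 (Eastvale, w=175) cum 735
⇒ y* = 16

(19, 16)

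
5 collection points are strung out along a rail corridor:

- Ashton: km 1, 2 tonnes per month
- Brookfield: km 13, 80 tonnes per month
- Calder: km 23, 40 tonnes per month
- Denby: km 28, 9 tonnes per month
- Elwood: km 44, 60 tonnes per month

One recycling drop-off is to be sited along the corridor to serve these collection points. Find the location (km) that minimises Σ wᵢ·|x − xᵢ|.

For a sum of weighted absolute distances on a line, the optimum is the weighted median (not the mean). Total weight W = 191; half-weight = 95.5.
Sort by position and accumulate weight:
  km 1 (Ashton, w=2) → cum 2
  km 13 (Brookfield, w=80) → cum 82
  km 23 (Calder, w=40) → cum 122  ≥ 95.5 → median here
  km 28 (Denby, w=9) → cum 131
  km 44 (Elwood, w=60) → cum 191
Optimal location: km 23.

x = 23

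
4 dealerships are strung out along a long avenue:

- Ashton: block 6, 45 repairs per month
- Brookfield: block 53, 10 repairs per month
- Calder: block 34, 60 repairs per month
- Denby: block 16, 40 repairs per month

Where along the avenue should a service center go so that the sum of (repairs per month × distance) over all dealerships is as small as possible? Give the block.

x = 16

For a sum of weighted absolute distances on a line, the optimum is the weighted median (not the mean). Total weight W = 155; half-weight = 77.5.
Sort by position and accumulate weight:
  block 6 (Ashton, w=45) → cum 45
  block 16 (Denby, w=40) → cum 85  ≥ 77.5 → median here
  block 34 (Calder, w=60) → cum 145
  block 53 (Brookfield, w=10) → cum 155
Optimal location: block 16.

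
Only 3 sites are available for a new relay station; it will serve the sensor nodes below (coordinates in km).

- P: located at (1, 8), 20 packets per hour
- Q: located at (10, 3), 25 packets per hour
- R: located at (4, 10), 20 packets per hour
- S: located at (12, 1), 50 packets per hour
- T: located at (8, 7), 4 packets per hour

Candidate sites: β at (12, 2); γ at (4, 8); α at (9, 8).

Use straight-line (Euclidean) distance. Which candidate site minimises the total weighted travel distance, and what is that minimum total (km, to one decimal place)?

Total weighted distance at each candidate:
  β (12, 2): total = 608.4
  γ (4, 8): total = 843.3
  α (9, 8): total = 781.6
Minimum is at β with total 608.4 km.

β, total 608.4 km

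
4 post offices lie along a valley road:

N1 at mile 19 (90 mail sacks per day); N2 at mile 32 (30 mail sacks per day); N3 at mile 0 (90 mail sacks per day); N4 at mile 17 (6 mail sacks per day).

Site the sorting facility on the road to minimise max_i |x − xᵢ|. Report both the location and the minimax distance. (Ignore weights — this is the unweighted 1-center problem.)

location 16, max distance 16

The 1-center on a line is the midpoint of the two extreme points: leftmost at 0, rightmost at 32.
Optimal location = (0 + 32)/2 = 16; maximum distance = (32 − 0)/2 = 16.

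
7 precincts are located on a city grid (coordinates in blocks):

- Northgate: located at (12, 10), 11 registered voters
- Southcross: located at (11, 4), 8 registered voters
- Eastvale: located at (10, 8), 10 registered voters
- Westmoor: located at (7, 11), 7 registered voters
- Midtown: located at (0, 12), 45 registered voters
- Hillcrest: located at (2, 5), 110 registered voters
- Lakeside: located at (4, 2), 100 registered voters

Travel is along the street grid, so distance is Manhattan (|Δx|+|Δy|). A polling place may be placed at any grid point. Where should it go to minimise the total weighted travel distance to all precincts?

Manhattan distance separates: Σwᵢ(|x−xᵢ|+|y−yᵢ|) = Σwᵢ|x−xᵢ| + Σwᵢ|y−yᵢ|, so x and y are optimised independently as 1-D weighted medians.
Total weight W = 291; half = 145.5.
x-coordinate, sorted with cumulative weight:
  x=0 (Midtown, w=45) cum 45
  x=2 (Hillcrest, w=110) cum 155  ← median
  x=4 (Lakeside, w=100) cum 255
  x=7 (Westmoor, w=7) cum 262
  x=10 (Eastvale, w=10) cum 272
  x=11 (Southcross, w=8) cum 280
  x=12 (Northgate, w=11) cum 291
⇒ x* = 2
y-coordinate, sorted with cumulative weight:
  y=2 (Lakeside, w=100) cum 100
  y=4 (Southcross, w=8) cum 108
  y=5 (Hillcrest, w=110) cum 218  ← median
  y=8 (Eastvale, w=10) cum 228
  y=10 (Northgate, w=11) cum 239
  y=11 (Westmoor, w=7) cum 246
  y=12 (Midtown, w=45) cum 291
⇒ y* = 5

(2, 5)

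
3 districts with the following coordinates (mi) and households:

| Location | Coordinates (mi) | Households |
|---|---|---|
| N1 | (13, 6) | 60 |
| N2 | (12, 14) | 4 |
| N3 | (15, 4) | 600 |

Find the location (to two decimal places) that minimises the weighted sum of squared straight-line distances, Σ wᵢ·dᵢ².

(14.80, 4.24)

The minimiser of Σwᵢ‖p−pᵢ‖² is the weighted centroid p* = (Σwᵢpᵢ)/(Σwᵢ).
Σwᵢ = 664.
Σwᵢxᵢ = 60·13 + 4·12 + 600·15 = 9828.
Σwᵢyᵢ = 60·6 + 4·14 + 600·4 = 2816.
x* = 9828/664 = 14.80, y* = 2816/664 = 4.24.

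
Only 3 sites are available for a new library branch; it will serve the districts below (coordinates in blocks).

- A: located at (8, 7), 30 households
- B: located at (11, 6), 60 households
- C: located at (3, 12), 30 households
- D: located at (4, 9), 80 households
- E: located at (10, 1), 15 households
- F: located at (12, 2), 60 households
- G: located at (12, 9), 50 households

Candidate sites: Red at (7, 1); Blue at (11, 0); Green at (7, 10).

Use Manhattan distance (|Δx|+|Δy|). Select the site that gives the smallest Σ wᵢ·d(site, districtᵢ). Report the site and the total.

Total weighted distance at each candidate:
  Red (7, 1): total = 3135
  Blue (11, 0): total = 3250
  Green (7, 10): total = 2360
Minimum is at Green with total 2360 blocks.

Green, total 2360 blocks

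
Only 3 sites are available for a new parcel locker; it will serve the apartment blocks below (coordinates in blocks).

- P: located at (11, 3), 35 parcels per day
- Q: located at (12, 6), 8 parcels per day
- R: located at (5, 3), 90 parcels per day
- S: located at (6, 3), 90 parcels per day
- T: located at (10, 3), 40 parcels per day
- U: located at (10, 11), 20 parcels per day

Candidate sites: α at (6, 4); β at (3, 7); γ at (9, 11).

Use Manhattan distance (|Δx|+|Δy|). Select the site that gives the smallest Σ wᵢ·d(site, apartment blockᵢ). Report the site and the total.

α, total 964 blocks

Total weighted distance at each candidate:
  α (6, 4): total = 964
  β (3, 7): total = 2330
  γ (9, 11): total = 2864
Minimum is at α with total 964 blocks.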